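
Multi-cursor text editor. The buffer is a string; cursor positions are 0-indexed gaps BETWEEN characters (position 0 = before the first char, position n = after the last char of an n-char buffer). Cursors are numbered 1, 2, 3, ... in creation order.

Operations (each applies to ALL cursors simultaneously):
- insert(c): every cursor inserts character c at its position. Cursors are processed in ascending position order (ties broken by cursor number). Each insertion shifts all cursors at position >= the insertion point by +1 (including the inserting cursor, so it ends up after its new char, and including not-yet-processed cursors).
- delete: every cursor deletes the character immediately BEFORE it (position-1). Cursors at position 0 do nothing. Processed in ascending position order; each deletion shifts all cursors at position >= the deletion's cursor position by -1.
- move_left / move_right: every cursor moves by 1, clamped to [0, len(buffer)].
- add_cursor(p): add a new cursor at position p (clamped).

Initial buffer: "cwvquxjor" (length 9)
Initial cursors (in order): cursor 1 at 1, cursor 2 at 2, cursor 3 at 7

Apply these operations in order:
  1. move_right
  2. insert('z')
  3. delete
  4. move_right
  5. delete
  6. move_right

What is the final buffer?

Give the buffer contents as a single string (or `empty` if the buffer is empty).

Answer: cwuxjo

Derivation:
After op 1 (move_right): buffer="cwvquxjor" (len 9), cursors c1@2 c2@3 c3@8, authorship .........
After op 2 (insert('z')): buffer="cwzvzquxjozr" (len 12), cursors c1@3 c2@5 c3@11, authorship ..1.2.....3.
After op 3 (delete): buffer="cwvquxjor" (len 9), cursors c1@2 c2@3 c3@8, authorship .........
After op 4 (move_right): buffer="cwvquxjor" (len 9), cursors c1@3 c2@4 c3@9, authorship .........
After op 5 (delete): buffer="cwuxjo" (len 6), cursors c1@2 c2@2 c3@6, authorship ......
After op 6 (move_right): buffer="cwuxjo" (len 6), cursors c1@3 c2@3 c3@6, authorship ......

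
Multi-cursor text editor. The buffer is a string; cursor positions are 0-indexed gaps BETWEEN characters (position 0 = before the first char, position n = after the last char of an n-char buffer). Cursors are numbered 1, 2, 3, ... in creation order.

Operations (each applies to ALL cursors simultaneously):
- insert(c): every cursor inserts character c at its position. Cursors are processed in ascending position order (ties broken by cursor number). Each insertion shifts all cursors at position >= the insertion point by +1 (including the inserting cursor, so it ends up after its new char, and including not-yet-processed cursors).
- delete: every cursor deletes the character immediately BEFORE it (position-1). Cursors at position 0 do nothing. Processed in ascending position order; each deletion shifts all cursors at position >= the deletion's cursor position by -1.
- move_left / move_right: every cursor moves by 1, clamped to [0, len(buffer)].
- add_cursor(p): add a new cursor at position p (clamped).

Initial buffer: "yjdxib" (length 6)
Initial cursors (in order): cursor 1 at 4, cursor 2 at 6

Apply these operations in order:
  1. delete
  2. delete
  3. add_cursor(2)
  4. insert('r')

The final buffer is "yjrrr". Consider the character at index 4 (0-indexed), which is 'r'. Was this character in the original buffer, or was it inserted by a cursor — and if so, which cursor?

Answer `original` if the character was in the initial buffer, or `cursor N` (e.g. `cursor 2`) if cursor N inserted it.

After op 1 (delete): buffer="yjdi" (len 4), cursors c1@3 c2@4, authorship ....
After op 2 (delete): buffer="yj" (len 2), cursors c1@2 c2@2, authorship ..
After op 3 (add_cursor(2)): buffer="yj" (len 2), cursors c1@2 c2@2 c3@2, authorship ..
After op 4 (insert('r')): buffer="yjrrr" (len 5), cursors c1@5 c2@5 c3@5, authorship ..123
Authorship (.=original, N=cursor N): . . 1 2 3
Index 4: author = 3

Answer: cursor 3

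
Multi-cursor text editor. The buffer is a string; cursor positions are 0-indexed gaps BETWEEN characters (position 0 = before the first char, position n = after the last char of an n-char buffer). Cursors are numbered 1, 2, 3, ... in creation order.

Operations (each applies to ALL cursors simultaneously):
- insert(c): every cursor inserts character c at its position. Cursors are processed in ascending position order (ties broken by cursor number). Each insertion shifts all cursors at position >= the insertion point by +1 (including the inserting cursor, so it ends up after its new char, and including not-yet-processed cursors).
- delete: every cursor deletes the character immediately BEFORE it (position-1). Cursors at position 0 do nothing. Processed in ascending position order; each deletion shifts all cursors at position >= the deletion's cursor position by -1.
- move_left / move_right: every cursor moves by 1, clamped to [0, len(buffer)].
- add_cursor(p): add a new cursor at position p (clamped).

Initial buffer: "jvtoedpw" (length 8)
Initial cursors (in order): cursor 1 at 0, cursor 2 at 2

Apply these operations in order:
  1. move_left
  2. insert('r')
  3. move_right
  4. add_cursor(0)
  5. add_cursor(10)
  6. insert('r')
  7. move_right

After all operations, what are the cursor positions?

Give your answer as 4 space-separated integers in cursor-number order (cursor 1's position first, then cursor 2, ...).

Answer: 5 8 2 14

Derivation:
After op 1 (move_left): buffer="jvtoedpw" (len 8), cursors c1@0 c2@1, authorship ........
After op 2 (insert('r')): buffer="rjrvtoedpw" (len 10), cursors c1@1 c2@3, authorship 1.2.......
After op 3 (move_right): buffer="rjrvtoedpw" (len 10), cursors c1@2 c2@4, authorship 1.2.......
After op 4 (add_cursor(0)): buffer="rjrvtoedpw" (len 10), cursors c3@0 c1@2 c2@4, authorship 1.2.......
After op 5 (add_cursor(10)): buffer="rjrvtoedpw" (len 10), cursors c3@0 c1@2 c2@4 c4@10, authorship 1.2.......
After op 6 (insert('r')): buffer="rrjrrvrtoedpwr" (len 14), cursors c3@1 c1@4 c2@7 c4@14, authorship 31.12.2......4
After op 7 (move_right): buffer="rrjrrvrtoedpwr" (len 14), cursors c3@2 c1@5 c2@8 c4@14, authorship 31.12.2......4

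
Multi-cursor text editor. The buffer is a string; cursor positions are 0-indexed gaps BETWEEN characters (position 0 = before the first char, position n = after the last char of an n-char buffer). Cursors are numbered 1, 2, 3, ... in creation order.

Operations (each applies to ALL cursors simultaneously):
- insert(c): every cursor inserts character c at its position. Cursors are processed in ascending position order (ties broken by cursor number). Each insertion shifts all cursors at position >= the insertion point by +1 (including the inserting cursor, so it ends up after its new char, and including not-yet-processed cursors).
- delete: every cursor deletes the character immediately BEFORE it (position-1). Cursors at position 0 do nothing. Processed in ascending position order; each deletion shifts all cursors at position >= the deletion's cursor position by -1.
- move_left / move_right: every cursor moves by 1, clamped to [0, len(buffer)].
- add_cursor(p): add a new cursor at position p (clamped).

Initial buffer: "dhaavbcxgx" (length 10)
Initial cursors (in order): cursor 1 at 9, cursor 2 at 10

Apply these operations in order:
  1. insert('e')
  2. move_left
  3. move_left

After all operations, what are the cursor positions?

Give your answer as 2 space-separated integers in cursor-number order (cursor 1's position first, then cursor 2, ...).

Answer: 8 10

Derivation:
After op 1 (insert('e')): buffer="dhaavbcxgexe" (len 12), cursors c1@10 c2@12, authorship .........1.2
After op 2 (move_left): buffer="dhaavbcxgexe" (len 12), cursors c1@9 c2@11, authorship .........1.2
After op 3 (move_left): buffer="dhaavbcxgexe" (len 12), cursors c1@8 c2@10, authorship .........1.2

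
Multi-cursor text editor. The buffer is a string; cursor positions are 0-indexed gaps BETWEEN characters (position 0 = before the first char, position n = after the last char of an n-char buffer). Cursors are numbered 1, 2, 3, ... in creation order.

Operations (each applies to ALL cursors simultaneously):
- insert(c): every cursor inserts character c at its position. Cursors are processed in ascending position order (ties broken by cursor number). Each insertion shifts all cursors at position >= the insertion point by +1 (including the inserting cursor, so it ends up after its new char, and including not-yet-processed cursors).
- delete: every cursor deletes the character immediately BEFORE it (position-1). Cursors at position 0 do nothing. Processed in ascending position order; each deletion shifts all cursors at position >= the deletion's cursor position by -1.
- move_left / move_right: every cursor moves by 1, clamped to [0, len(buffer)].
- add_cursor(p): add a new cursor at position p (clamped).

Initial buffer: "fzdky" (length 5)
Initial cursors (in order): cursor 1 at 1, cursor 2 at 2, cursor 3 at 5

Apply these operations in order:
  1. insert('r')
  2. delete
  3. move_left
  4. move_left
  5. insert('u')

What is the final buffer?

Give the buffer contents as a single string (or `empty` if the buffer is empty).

After op 1 (insert('r')): buffer="frzrdkyr" (len 8), cursors c1@2 c2@4 c3@8, authorship .1.2...3
After op 2 (delete): buffer="fzdky" (len 5), cursors c1@1 c2@2 c3@5, authorship .....
After op 3 (move_left): buffer="fzdky" (len 5), cursors c1@0 c2@1 c3@4, authorship .....
After op 4 (move_left): buffer="fzdky" (len 5), cursors c1@0 c2@0 c3@3, authorship .....
After op 5 (insert('u')): buffer="uufzduky" (len 8), cursors c1@2 c2@2 c3@6, authorship 12...3..

Answer: uufzduky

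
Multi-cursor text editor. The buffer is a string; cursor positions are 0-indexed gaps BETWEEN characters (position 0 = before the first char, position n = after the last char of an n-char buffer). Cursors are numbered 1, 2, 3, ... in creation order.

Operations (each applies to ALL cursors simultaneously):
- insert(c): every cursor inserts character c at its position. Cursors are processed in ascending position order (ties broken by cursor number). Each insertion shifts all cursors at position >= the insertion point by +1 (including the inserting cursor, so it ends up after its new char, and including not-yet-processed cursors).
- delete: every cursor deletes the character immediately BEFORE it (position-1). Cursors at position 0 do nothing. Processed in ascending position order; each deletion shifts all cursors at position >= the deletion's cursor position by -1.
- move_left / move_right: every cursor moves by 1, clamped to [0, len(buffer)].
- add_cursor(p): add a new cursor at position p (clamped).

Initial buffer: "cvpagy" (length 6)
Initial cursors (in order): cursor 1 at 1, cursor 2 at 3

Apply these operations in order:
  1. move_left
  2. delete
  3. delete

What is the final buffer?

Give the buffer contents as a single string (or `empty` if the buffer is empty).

Answer: pagy

Derivation:
After op 1 (move_left): buffer="cvpagy" (len 6), cursors c1@0 c2@2, authorship ......
After op 2 (delete): buffer="cpagy" (len 5), cursors c1@0 c2@1, authorship .....
After op 3 (delete): buffer="pagy" (len 4), cursors c1@0 c2@0, authorship ....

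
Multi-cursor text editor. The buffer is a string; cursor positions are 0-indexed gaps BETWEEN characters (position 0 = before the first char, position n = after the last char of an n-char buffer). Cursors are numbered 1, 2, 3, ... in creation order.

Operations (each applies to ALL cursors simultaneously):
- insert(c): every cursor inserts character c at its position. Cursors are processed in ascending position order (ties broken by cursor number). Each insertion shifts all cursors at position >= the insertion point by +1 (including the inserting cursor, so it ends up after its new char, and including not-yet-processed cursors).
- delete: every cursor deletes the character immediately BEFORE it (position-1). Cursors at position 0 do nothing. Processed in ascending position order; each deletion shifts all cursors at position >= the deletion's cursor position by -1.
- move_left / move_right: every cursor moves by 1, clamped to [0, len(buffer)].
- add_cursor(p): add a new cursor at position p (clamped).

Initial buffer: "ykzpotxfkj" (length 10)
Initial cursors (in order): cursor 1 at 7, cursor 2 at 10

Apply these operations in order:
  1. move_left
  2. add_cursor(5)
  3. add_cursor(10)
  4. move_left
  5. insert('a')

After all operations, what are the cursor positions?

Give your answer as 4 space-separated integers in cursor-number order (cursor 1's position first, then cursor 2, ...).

Answer: 7 11 5 13

Derivation:
After op 1 (move_left): buffer="ykzpotxfkj" (len 10), cursors c1@6 c2@9, authorship ..........
After op 2 (add_cursor(5)): buffer="ykzpotxfkj" (len 10), cursors c3@5 c1@6 c2@9, authorship ..........
After op 3 (add_cursor(10)): buffer="ykzpotxfkj" (len 10), cursors c3@5 c1@6 c2@9 c4@10, authorship ..........
After op 4 (move_left): buffer="ykzpotxfkj" (len 10), cursors c3@4 c1@5 c2@8 c4@9, authorship ..........
After op 5 (insert('a')): buffer="ykzpaoatxfakaj" (len 14), cursors c3@5 c1@7 c2@11 c4@13, authorship ....3.1...2.4.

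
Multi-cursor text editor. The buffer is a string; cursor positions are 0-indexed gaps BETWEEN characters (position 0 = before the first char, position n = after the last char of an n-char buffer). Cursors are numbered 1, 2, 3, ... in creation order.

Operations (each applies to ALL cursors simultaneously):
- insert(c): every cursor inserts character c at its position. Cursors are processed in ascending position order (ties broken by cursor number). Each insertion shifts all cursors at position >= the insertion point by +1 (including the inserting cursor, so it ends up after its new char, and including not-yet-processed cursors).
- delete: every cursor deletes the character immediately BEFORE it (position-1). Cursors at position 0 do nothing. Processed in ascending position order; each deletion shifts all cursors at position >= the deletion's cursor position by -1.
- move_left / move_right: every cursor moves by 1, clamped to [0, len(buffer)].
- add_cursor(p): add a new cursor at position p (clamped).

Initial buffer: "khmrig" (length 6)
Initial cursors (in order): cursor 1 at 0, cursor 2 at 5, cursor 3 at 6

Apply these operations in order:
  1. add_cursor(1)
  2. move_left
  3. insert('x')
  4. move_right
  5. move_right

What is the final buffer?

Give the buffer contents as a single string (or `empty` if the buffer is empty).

Answer: xxkhmrxixg

Derivation:
After op 1 (add_cursor(1)): buffer="khmrig" (len 6), cursors c1@0 c4@1 c2@5 c3@6, authorship ......
After op 2 (move_left): buffer="khmrig" (len 6), cursors c1@0 c4@0 c2@4 c3@5, authorship ......
After op 3 (insert('x')): buffer="xxkhmrxixg" (len 10), cursors c1@2 c4@2 c2@7 c3@9, authorship 14....2.3.
After op 4 (move_right): buffer="xxkhmrxixg" (len 10), cursors c1@3 c4@3 c2@8 c3@10, authorship 14....2.3.
After op 5 (move_right): buffer="xxkhmrxixg" (len 10), cursors c1@4 c4@4 c2@9 c3@10, authorship 14....2.3.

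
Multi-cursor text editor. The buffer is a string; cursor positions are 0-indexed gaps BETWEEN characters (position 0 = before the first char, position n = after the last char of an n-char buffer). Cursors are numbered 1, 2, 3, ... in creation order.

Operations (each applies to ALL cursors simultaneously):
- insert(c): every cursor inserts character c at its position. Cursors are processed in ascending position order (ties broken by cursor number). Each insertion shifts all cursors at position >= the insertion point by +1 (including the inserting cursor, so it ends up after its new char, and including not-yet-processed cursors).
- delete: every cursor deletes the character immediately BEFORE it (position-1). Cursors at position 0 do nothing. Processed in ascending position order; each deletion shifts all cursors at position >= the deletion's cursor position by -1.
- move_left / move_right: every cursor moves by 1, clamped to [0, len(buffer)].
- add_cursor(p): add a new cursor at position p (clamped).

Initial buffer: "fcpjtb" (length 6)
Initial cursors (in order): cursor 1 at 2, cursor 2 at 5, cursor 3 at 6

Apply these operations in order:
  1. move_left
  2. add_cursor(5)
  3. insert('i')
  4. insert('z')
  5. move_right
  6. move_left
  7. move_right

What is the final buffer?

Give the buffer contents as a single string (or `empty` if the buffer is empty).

After op 1 (move_left): buffer="fcpjtb" (len 6), cursors c1@1 c2@4 c3@5, authorship ......
After op 2 (add_cursor(5)): buffer="fcpjtb" (len 6), cursors c1@1 c2@4 c3@5 c4@5, authorship ......
After op 3 (insert('i')): buffer="ficpjitiib" (len 10), cursors c1@2 c2@6 c3@9 c4@9, authorship .1...2.34.
After op 4 (insert('z')): buffer="fizcpjiztiizzb" (len 14), cursors c1@3 c2@8 c3@13 c4@13, authorship .11...22.3434.
After op 5 (move_right): buffer="fizcpjiztiizzb" (len 14), cursors c1@4 c2@9 c3@14 c4@14, authorship .11...22.3434.
After op 6 (move_left): buffer="fizcpjiztiizzb" (len 14), cursors c1@3 c2@8 c3@13 c4@13, authorship .11...22.3434.
After op 7 (move_right): buffer="fizcpjiztiizzb" (len 14), cursors c1@4 c2@9 c3@14 c4@14, authorship .11...22.3434.

Answer: fizcpjiztiizzb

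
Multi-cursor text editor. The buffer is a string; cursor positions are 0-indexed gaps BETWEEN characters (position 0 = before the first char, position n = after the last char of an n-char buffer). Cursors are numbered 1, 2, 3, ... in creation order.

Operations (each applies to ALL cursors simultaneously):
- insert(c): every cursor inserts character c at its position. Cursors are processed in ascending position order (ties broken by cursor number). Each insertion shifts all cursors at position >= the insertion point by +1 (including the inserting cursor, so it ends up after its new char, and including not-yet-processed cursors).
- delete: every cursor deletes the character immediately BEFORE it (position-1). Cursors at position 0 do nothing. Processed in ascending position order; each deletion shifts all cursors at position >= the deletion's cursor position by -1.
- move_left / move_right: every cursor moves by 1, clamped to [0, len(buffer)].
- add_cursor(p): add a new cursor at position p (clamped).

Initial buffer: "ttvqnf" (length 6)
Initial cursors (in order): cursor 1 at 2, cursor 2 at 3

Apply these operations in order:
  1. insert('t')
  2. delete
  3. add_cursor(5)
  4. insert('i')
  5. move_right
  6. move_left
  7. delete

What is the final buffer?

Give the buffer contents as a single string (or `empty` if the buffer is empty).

Answer: ttvqnf

Derivation:
After op 1 (insert('t')): buffer="tttvtqnf" (len 8), cursors c1@3 c2@5, authorship ..1.2...
After op 2 (delete): buffer="ttvqnf" (len 6), cursors c1@2 c2@3, authorship ......
After op 3 (add_cursor(5)): buffer="ttvqnf" (len 6), cursors c1@2 c2@3 c3@5, authorship ......
After op 4 (insert('i')): buffer="ttiviqnif" (len 9), cursors c1@3 c2@5 c3@8, authorship ..1.2..3.
After op 5 (move_right): buffer="ttiviqnif" (len 9), cursors c1@4 c2@6 c3@9, authorship ..1.2..3.
After op 6 (move_left): buffer="ttiviqnif" (len 9), cursors c1@3 c2@5 c3@8, authorship ..1.2..3.
After op 7 (delete): buffer="ttvqnf" (len 6), cursors c1@2 c2@3 c3@5, authorship ......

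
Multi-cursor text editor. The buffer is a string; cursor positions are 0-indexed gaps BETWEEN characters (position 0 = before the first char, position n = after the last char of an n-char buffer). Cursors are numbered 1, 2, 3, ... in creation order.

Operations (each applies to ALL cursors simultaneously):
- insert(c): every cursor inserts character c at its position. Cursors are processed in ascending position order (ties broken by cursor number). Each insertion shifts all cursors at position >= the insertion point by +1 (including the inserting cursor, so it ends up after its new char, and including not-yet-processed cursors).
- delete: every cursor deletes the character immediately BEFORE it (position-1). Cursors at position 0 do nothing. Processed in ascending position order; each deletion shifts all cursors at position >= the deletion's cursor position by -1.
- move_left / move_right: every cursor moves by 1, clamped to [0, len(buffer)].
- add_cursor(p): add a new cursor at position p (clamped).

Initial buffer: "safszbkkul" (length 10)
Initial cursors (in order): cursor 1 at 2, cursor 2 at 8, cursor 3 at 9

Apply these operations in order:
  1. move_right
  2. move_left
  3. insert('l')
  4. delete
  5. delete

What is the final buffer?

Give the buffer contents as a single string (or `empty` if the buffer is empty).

Answer: sfszbkl

Derivation:
After op 1 (move_right): buffer="safszbkkul" (len 10), cursors c1@3 c2@9 c3@10, authorship ..........
After op 2 (move_left): buffer="safszbkkul" (len 10), cursors c1@2 c2@8 c3@9, authorship ..........
After op 3 (insert('l')): buffer="salfszbkklull" (len 13), cursors c1@3 c2@10 c3@12, authorship ..1......2.3.
After op 4 (delete): buffer="safszbkkul" (len 10), cursors c1@2 c2@8 c3@9, authorship ..........
After op 5 (delete): buffer="sfszbkl" (len 7), cursors c1@1 c2@6 c3@6, authorship .......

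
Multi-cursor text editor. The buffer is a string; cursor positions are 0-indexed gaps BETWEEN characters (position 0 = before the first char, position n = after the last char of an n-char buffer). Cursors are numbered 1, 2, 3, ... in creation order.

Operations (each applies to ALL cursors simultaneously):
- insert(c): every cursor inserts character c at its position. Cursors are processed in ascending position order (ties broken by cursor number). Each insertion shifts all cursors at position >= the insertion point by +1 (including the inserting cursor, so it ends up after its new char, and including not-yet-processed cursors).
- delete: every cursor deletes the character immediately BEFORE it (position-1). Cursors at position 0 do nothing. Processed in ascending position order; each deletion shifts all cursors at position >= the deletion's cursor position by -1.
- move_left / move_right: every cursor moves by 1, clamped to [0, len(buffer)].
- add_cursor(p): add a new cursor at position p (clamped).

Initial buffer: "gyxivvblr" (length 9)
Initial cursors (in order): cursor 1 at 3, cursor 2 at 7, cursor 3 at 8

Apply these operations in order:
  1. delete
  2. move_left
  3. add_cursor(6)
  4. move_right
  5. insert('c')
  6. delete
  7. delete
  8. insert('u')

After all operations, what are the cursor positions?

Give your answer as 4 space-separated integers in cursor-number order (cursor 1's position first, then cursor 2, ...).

After op 1 (delete): buffer="gyivvr" (len 6), cursors c1@2 c2@5 c3@5, authorship ......
After op 2 (move_left): buffer="gyivvr" (len 6), cursors c1@1 c2@4 c3@4, authorship ......
After op 3 (add_cursor(6)): buffer="gyivvr" (len 6), cursors c1@1 c2@4 c3@4 c4@6, authorship ......
After op 4 (move_right): buffer="gyivvr" (len 6), cursors c1@2 c2@5 c3@5 c4@6, authorship ......
After op 5 (insert('c')): buffer="gycivvccrc" (len 10), cursors c1@3 c2@8 c3@8 c4@10, authorship ..1...23.4
After op 6 (delete): buffer="gyivvr" (len 6), cursors c1@2 c2@5 c3@5 c4@6, authorship ......
After op 7 (delete): buffer="gi" (len 2), cursors c1@1 c2@2 c3@2 c4@2, authorship ..
After op 8 (insert('u')): buffer="guiuuu" (len 6), cursors c1@2 c2@6 c3@6 c4@6, authorship .1.234

Answer: 2 6 6 6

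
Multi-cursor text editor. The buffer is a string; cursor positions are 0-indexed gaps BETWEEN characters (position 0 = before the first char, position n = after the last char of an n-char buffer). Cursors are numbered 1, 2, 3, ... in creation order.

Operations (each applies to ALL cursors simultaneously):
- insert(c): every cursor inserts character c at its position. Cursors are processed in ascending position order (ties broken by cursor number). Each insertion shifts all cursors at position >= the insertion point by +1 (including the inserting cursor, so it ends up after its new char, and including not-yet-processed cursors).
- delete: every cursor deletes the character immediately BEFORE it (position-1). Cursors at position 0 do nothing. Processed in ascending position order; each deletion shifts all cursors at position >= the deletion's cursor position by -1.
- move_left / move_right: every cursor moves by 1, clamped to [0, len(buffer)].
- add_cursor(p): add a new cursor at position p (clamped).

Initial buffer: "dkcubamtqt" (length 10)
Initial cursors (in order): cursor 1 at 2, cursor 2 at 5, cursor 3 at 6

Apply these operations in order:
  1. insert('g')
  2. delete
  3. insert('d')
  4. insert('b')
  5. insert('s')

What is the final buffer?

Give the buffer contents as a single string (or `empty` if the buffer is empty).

After op 1 (insert('g')): buffer="dkgcubgagmtqt" (len 13), cursors c1@3 c2@7 c3@9, authorship ..1...2.3....
After op 2 (delete): buffer="dkcubamtqt" (len 10), cursors c1@2 c2@5 c3@6, authorship ..........
After op 3 (insert('d')): buffer="dkdcubdadmtqt" (len 13), cursors c1@3 c2@7 c3@9, authorship ..1...2.3....
After op 4 (insert('b')): buffer="dkdbcubdbadbmtqt" (len 16), cursors c1@4 c2@9 c3@12, authorship ..11...22.33....
After op 5 (insert('s')): buffer="dkdbscubdbsadbsmtqt" (len 19), cursors c1@5 c2@11 c3@15, authorship ..111...222.333....

Answer: dkdbscubdbsadbsmtqt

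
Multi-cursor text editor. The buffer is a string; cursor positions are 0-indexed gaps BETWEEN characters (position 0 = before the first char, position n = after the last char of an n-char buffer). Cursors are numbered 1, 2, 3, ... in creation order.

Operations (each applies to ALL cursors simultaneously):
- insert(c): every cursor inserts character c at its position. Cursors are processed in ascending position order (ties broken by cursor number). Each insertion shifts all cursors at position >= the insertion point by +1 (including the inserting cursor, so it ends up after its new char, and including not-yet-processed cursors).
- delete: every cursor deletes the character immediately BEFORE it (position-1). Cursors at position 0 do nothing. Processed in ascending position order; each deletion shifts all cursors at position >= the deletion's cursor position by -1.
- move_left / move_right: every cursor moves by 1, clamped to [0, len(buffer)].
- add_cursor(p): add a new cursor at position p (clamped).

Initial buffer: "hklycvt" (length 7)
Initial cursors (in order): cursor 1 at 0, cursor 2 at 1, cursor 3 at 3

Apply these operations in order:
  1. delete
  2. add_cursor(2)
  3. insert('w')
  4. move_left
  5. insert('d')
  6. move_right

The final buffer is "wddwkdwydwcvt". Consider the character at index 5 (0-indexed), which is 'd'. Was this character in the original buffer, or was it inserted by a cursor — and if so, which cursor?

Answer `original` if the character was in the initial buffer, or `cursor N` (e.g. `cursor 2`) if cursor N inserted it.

Answer: cursor 3

Derivation:
After op 1 (delete): buffer="kycvt" (len 5), cursors c1@0 c2@0 c3@1, authorship .....
After op 2 (add_cursor(2)): buffer="kycvt" (len 5), cursors c1@0 c2@0 c3@1 c4@2, authorship .....
After op 3 (insert('w')): buffer="wwkwywcvt" (len 9), cursors c1@2 c2@2 c3@4 c4@6, authorship 12.3.4...
After op 4 (move_left): buffer="wwkwywcvt" (len 9), cursors c1@1 c2@1 c3@3 c4@5, authorship 12.3.4...
After op 5 (insert('d')): buffer="wddwkdwydwcvt" (len 13), cursors c1@3 c2@3 c3@6 c4@9, authorship 1122.33.44...
After op 6 (move_right): buffer="wddwkdwydwcvt" (len 13), cursors c1@4 c2@4 c3@7 c4@10, authorship 1122.33.44...
Authorship (.=original, N=cursor N): 1 1 2 2 . 3 3 . 4 4 . . .
Index 5: author = 3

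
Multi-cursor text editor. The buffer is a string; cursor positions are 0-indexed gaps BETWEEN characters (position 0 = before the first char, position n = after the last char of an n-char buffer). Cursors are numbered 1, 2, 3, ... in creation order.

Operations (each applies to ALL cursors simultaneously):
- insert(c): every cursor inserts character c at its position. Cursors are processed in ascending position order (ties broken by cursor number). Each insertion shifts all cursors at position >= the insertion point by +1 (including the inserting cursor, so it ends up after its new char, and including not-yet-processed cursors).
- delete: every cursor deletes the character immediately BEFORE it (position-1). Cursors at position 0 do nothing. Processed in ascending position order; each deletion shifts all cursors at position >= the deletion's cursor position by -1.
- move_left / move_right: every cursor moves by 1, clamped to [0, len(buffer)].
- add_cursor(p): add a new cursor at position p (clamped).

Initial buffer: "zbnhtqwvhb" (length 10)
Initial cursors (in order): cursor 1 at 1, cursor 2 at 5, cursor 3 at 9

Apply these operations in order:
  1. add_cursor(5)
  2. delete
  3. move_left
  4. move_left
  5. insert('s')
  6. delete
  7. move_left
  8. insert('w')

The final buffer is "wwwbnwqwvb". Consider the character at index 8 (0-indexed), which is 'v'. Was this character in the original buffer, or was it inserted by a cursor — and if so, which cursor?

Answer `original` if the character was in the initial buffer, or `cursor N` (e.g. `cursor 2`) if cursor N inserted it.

After op 1 (add_cursor(5)): buffer="zbnhtqwvhb" (len 10), cursors c1@1 c2@5 c4@5 c3@9, authorship ..........
After op 2 (delete): buffer="bnqwvb" (len 6), cursors c1@0 c2@2 c4@2 c3@5, authorship ......
After op 3 (move_left): buffer="bnqwvb" (len 6), cursors c1@0 c2@1 c4@1 c3@4, authorship ......
After op 4 (move_left): buffer="bnqwvb" (len 6), cursors c1@0 c2@0 c4@0 c3@3, authorship ......
After op 5 (insert('s')): buffer="sssbnqswvb" (len 10), cursors c1@3 c2@3 c4@3 c3@7, authorship 124...3...
After op 6 (delete): buffer="bnqwvb" (len 6), cursors c1@0 c2@0 c4@0 c3@3, authorship ......
After op 7 (move_left): buffer="bnqwvb" (len 6), cursors c1@0 c2@0 c4@0 c3@2, authorship ......
After op 8 (insert('w')): buffer="wwwbnwqwvb" (len 10), cursors c1@3 c2@3 c4@3 c3@6, authorship 124..3....
Authorship (.=original, N=cursor N): 1 2 4 . . 3 . . . .
Index 8: author = original

Answer: original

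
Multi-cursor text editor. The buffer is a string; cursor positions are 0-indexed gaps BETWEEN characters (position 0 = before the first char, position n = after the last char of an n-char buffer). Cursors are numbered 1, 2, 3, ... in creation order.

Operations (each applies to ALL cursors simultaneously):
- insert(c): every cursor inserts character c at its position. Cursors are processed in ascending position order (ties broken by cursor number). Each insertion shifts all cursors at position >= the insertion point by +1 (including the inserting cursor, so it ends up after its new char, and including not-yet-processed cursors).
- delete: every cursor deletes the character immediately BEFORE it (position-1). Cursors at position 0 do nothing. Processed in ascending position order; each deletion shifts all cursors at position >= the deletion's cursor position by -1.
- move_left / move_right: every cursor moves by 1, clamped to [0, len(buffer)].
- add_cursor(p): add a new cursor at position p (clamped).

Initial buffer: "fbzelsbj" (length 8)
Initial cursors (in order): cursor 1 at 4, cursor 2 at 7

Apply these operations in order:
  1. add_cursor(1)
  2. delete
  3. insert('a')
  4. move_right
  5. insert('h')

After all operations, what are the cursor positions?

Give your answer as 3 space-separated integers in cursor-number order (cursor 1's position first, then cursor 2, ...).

After op 1 (add_cursor(1)): buffer="fbzelsbj" (len 8), cursors c3@1 c1@4 c2@7, authorship ........
After op 2 (delete): buffer="bzlsj" (len 5), cursors c3@0 c1@2 c2@4, authorship .....
After op 3 (insert('a')): buffer="abzalsaj" (len 8), cursors c3@1 c1@4 c2@7, authorship 3..1..2.
After op 4 (move_right): buffer="abzalsaj" (len 8), cursors c3@2 c1@5 c2@8, authorship 3..1..2.
After op 5 (insert('h')): buffer="abhzalhsajh" (len 11), cursors c3@3 c1@7 c2@11, authorship 3.3.1.1.2.2

Answer: 7 11 3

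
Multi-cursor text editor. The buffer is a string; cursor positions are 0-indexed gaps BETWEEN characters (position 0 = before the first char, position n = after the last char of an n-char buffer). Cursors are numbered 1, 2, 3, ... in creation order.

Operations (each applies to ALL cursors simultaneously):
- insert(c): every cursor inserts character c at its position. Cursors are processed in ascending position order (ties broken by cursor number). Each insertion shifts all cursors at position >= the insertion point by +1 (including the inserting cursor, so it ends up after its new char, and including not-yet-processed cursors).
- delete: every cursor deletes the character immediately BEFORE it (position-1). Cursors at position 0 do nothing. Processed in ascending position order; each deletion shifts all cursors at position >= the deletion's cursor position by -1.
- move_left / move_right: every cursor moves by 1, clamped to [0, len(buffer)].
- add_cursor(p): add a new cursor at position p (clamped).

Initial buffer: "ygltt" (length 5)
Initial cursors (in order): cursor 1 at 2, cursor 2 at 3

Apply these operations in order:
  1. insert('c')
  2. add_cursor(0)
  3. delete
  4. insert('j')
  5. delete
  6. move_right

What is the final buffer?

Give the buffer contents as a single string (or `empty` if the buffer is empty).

After op 1 (insert('c')): buffer="ygclctt" (len 7), cursors c1@3 c2@5, authorship ..1.2..
After op 2 (add_cursor(0)): buffer="ygclctt" (len 7), cursors c3@0 c1@3 c2@5, authorship ..1.2..
After op 3 (delete): buffer="ygltt" (len 5), cursors c3@0 c1@2 c2@3, authorship .....
After op 4 (insert('j')): buffer="jygjljtt" (len 8), cursors c3@1 c1@4 c2@6, authorship 3..1.2..
After op 5 (delete): buffer="ygltt" (len 5), cursors c3@0 c1@2 c2@3, authorship .....
After op 6 (move_right): buffer="ygltt" (len 5), cursors c3@1 c1@3 c2@4, authorship .....

Answer: ygltt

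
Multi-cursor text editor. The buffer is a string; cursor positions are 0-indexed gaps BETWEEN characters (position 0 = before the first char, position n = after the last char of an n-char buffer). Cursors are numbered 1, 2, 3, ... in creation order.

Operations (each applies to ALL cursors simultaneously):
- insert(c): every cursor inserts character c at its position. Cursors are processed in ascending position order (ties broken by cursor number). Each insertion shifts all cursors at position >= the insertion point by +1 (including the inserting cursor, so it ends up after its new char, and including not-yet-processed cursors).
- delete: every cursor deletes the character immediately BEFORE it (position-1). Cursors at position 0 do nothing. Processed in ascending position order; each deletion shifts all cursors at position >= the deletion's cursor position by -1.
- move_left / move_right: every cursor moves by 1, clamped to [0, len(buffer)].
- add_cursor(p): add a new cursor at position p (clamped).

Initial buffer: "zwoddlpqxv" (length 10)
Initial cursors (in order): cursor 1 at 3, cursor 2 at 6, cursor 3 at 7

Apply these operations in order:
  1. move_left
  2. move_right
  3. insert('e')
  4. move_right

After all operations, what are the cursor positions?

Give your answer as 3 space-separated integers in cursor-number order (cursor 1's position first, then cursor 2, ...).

After op 1 (move_left): buffer="zwoddlpqxv" (len 10), cursors c1@2 c2@5 c3@6, authorship ..........
After op 2 (move_right): buffer="zwoddlpqxv" (len 10), cursors c1@3 c2@6 c3@7, authorship ..........
After op 3 (insert('e')): buffer="zwoeddlepeqxv" (len 13), cursors c1@4 c2@8 c3@10, authorship ...1...2.3...
After op 4 (move_right): buffer="zwoeddlepeqxv" (len 13), cursors c1@5 c2@9 c3@11, authorship ...1...2.3...

Answer: 5 9 11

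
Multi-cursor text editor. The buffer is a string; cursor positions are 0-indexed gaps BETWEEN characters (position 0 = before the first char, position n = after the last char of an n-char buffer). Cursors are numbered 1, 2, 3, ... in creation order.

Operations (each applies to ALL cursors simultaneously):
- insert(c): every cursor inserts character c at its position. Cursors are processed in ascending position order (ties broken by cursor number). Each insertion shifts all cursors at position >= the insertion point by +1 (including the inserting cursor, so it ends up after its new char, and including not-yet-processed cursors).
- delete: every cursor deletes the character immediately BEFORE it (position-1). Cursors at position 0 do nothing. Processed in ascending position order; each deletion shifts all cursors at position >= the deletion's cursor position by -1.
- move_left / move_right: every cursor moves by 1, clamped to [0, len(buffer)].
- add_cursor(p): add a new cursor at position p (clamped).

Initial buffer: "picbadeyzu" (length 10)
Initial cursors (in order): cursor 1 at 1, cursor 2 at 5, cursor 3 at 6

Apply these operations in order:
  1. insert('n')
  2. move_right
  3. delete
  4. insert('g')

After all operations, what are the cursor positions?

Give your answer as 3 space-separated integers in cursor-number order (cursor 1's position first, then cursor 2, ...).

After op 1 (insert('n')): buffer="pnicbandneyzu" (len 13), cursors c1@2 c2@7 c3@9, authorship .1....2.3....
After op 2 (move_right): buffer="pnicbandneyzu" (len 13), cursors c1@3 c2@8 c3@10, authorship .1....2.3....
After op 3 (delete): buffer="pncbannyzu" (len 10), cursors c1@2 c2@6 c3@7, authorship .1...23...
After op 4 (insert('g')): buffer="pngcbangngyzu" (len 13), cursors c1@3 c2@8 c3@10, authorship .11...2233...

Answer: 3 8 10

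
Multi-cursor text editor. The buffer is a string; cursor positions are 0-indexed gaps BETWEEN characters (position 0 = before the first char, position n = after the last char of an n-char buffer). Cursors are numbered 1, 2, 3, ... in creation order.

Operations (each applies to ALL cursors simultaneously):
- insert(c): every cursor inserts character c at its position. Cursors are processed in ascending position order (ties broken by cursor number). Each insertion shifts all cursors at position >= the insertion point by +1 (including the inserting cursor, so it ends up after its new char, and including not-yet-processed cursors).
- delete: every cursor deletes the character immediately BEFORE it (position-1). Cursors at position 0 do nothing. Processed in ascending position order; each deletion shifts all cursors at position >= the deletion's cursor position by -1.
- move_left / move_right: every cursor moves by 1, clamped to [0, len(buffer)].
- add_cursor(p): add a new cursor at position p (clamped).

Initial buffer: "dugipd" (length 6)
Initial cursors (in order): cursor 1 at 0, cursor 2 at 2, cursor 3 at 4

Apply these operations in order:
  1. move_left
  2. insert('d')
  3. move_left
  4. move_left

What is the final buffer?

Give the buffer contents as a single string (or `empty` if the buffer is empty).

After op 1 (move_left): buffer="dugipd" (len 6), cursors c1@0 c2@1 c3@3, authorship ......
After op 2 (insert('d')): buffer="dddugdipd" (len 9), cursors c1@1 c2@3 c3@6, authorship 1.2..3...
After op 3 (move_left): buffer="dddugdipd" (len 9), cursors c1@0 c2@2 c3@5, authorship 1.2..3...
After op 4 (move_left): buffer="dddugdipd" (len 9), cursors c1@0 c2@1 c3@4, authorship 1.2..3...

Answer: dddugdipd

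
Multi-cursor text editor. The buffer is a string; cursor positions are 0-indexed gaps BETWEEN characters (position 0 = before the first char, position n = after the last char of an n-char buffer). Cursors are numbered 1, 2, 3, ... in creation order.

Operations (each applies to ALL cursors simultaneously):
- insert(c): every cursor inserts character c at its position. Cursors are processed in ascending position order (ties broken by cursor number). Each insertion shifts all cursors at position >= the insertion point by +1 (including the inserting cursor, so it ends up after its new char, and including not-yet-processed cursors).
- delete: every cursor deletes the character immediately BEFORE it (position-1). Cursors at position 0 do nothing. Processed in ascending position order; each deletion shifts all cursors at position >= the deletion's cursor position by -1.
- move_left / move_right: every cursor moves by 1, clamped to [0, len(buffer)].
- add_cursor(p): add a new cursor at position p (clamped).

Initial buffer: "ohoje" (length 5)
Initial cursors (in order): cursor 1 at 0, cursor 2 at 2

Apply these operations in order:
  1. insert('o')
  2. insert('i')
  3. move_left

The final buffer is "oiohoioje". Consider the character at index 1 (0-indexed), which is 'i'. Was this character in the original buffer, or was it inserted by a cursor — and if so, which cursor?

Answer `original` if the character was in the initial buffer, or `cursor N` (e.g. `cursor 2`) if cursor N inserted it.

After op 1 (insert('o')): buffer="oohooje" (len 7), cursors c1@1 c2@4, authorship 1..2...
After op 2 (insert('i')): buffer="oiohoioje" (len 9), cursors c1@2 c2@6, authorship 11..22...
After op 3 (move_left): buffer="oiohoioje" (len 9), cursors c1@1 c2@5, authorship 11..22...
Authorship (.=original, N=cursor N): 1 1 . . 2 2 . . .
Index 1: author = 1

Answer: cursor 1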